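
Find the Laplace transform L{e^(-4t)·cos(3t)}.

L{e^(at)·cos(ωt)} = (s-a)/((s-a)² + ω²), so L{e^(-4t)·cos(3t)} = (s+4)/((s+4)² + 9)

Final answer: (s+4)/((s+4)² + 9)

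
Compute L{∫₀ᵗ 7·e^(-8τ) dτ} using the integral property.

L{∫₀ᵗ f(τ)dτ} = F(s)/s with F(s) = 7/(s+8), so L{∫₀ᵗ 7·e^(-8τ) dτ} = 7/(s(s+8))

Final answer: 7/(s(s+8))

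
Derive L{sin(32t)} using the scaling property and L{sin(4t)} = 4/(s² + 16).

Using L{f(at)} = (1/a)F(s/a) with a=8: L{sin(32t)} = (1/8) · 4/((s/8)² + 16) = (1/8) · 4·64/(s² + 1024) = 32/(s² + 1024)

Final answer: 32/(s² + 1024)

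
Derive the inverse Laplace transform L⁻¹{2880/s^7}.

L⁻¹{n!/s^(n+1)} = t^n with n=6. So L⁻¹{720/s^7} = t^6, and L⁻¹{2880/s^7} = (2880/720)·t^6 = 4·t^6

Final answer: 4·t^6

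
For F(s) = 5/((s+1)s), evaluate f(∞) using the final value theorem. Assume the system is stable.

f(∞) = lim_{s→0} sF(s) = lim_{s→0} 5/(s+1) = 5

Final answer: 5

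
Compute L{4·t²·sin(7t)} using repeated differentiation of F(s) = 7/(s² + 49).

F(s) = 7/(s² + 49). F'(s) = -14s/(s² + 49)². F''(s) = -14(49 - 3s²)/(s² + 49)³ = (42s² - 686)/(s² + 49)³. So L{t²·sin(7t)} = (-1)² F''(s) = (42s² - 686)/(s² + 49)³. Then L{4·t²·sin(7t)} = 4·(42s² - 686)/(s² + 49)³ = (168s² - 2744)/(s² + 49)³

Final answer: (168s² - 2744)/(s² + 49)³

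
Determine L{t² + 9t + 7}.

L{t² + 9t + 7} = 2/s³ + 9/s² + 7/s = 2/s³ + 9/s² + 7/s

Final answer: 2/s³ + 9/s² + 7/s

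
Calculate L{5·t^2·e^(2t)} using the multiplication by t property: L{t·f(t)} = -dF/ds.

Using L{t^n·e^(at)} = n!/(s-a)^(n+1), L{t^2·e^(2t)} = 2/(s-2)^3, so L{5·t^2·e^(2t)} = 5·2/(s-2)^3 = 10/(s-2)^3

Final answer: 10/(s-2)^3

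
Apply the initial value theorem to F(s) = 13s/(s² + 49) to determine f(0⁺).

f(0⁺) = lim_{s→∞} s·13s/(s² + 49) = lim_{s→∞} 13s²/(s² + 49) = 13

Final answer: 13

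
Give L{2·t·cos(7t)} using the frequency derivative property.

L{cos(7t)} = s/(s² + 49). Derivative: d/ds[s/(s² + 49)] = [(s² + 49) - s·2s]/(s² + 49)² = (49 - s²)/(s² + 49)². So L{t·cos(7t)} = -F'(s) = (s² - 49)/(s² + 49)². Then L{2·t·cos(7t)} = 2·(s² - 49)/(s² + 49)²

Final answer: 2·(s² - 49)/(s² + 49)²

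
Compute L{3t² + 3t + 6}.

L{3t² + 3t + 6} = 3·2/s³ + 3/s² + 6/s = 6/s³ + 3/s² + 6/s

Final answer: 6/s³ + 3/s² + 6/s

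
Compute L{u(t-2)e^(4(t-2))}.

u(t-a)f(t-a) with f(t)=e^(4t). L{e^(4t)} = 1/(s-4). By time shift: e^(-2s)/(s-4)

Final answer: e^(-2s)/(s-4)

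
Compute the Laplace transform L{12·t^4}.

L{t^n} = n!/s^(n+1), so L{t^4} = 24/s^5. Then L{12·t^4} = 12·24/s^5 = 288/s^5

Final answer: 288/s^5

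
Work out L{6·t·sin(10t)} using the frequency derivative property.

L{sin(10t)} = 10/(s² + 100). By L{t·f(t)} = -F'(s): -d/ds[10/(s² + 100)] = -(10)·(-2s)/(s² + 100)² = 20s/(s² + 100)². Then L{6·t·sin(10t)} = 6·20s/(s² + 100)² = 120s/(s² + 100)²

Final answer: 120s/(s² + 100)²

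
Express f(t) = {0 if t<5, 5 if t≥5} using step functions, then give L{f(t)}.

f(t) = 5·u(t-5). L{u(t-5)} = e^(-5s)/s, so L{f(t)} = 5·e^(-5s)/s

Final answer: 5·e^(-5s)/s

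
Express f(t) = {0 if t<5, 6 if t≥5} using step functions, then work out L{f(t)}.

f(t) = 6·u(t-5). L{u(t-5)} = e^(-5s)/s, so L{f(t)} = 6·e^(-5s)/s

Final answer: 6·e^(-5s)/s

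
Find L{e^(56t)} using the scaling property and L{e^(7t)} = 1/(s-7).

Using L{f(at)} = (1/a)F(s/a) with a=8 and f(t) = e^(7t): L{e^(56t)} = (1/8) · 1/((s/8)-7) = (1/8) · 8/(s-56) = 1/(s-56)

Final answer: 1/(s-56)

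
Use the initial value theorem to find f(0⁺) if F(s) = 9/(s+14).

f(0⁺) = lim_{s→∞} s·9/(s+14) = lim_{s→∞} 9s/(s+14) = 9

Final answer: 9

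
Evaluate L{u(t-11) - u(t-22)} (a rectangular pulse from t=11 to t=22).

L{u(t-a)} = e^(-as)/s. L{u(t-11) - u(t-22)} = (e^(-11s) - e^(-22s))/s

Final answer: (e^(-11s) - e^(-22s))/s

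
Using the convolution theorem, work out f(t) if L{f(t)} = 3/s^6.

3/s^6 = (3/s)·(1/s^5) = L{3}·L{t^4/24}. By convolution, f(t) = 3*t^4/24 = ∫₀ᵗ 3·τ^4/24 dτ = 3·t^5/120

Final answer: 3·t^5/120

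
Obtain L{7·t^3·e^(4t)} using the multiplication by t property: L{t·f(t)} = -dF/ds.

Using L{t^n·e^(at)} = n!/(s-a)^(n+1), L{t^3·e^(4t)} = 6/(s-4)^4, so L{7·t^3·e^(4t)} = 7·6/(s-4)^4 = 42/(s-4)^4

Final answer: 42/(s-4)^4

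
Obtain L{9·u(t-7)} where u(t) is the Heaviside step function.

L{u(t-a)} = e^(-as)/s. Here a=7, so L{u(t-7)} = e^(-7s)/s, and L{9·u(t-7)} = 9·e^(-7s)/s

Final answer: 9·e^(-7s)/s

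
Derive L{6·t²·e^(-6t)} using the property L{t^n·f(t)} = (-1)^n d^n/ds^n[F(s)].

L{e^(-6t)} = 1/(s+6). d/ds[1/(s+6)] = -1/(s+6)². d²/ds²[1/(s+6)] = 2/(s+6)³. So L{t²·e^(-6t)} = (-1)² · 2/(s+6)³ = 2/(s+6)³. Then L{6·t²·e^(-6t)} = 6·2/(s+6)³ = 12/(s+6)³

Final answer: 12/(s+6)³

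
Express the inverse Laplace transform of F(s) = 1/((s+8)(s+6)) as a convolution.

1/((s+8)(s+6)) = (1/(s+8))·(1/(s+6)) = L{e^(-8t)}·L{e^(-6t)}. So f(t) = e^(-8t)*e^(-6t) = ∫₀ᵗ e^(-8τ)·e^(-6(t-τ)) dτ

Final answer: ∫₀ᵗ e^(-8τ)·e^(-6(t-τ)) dτ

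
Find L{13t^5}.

L{t^n} = n!/s^(n+1). So L{13t^5} = 13·5!/s^6 = 1560/s^6

Final answer: 1560/s^6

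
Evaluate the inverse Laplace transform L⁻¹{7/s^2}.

L⁻¹{n!/s^(n+1)} = t^n with n=1. So L⁻¹{1/s^2} = t, and L⁻¹{7/s^2} = (7/1)·t = 7·t

Final answer: 7·t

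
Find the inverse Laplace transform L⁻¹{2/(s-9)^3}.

L⁻¹{n!/(s-a)^(n+1)} = t^n·e^(at), so L⁻¹{2/(s-9)^3} = t^2·e^(9t)

Final answer: t^2·e^(9t)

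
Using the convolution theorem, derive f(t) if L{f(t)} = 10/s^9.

10/s^9 = (10/s)·(1/s^8) = L{10}·L{t^7/5040}. By convolution, f(t) = 10*t^7/5040 = ∫₀ᵗ 10·τ^7/5040 dτ = 10·t^8/40320

Final answer: 10·t^8/40320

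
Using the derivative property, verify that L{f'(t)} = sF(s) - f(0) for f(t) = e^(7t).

f'(t) = 7e^(7t). Direct: L{f'(t)} = 7/(s-7). Property: s·1/(s-7) - 1 = (s - (s-7))/(s-7) = 7/(s-7). ✓

Final answer: 7/(s-7)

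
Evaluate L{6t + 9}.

L{6t + 9} = 6·L{t} + 9·L{1} = 6/s² + 9/s

Final answer: 6/s² + 9/s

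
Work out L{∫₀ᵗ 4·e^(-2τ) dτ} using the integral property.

L{∫₀ᵗ f(τ)dτ} = F(s)/s with F(s) = 4/(s+2), so L{∫₀ᵗ 4·e^(-2τ) dτ} = 4/(s(s+2))

Final answer: 4/(s(s+2))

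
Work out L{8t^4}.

L{t^n} = n!/s^(n+1). So L{8t^4} = 8·4!/s^5 = 192/s^5

Final answer: 192/s^5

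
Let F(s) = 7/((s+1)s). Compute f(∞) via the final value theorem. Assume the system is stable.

f(∞) = lim_{s→0} sF(s) = lim_{s→0} 7/(s+1) = 7

Final answer: 7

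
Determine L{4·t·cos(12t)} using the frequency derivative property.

L{cos(12t)} = s/(s² + 144). Derivative: d/ds[s/(s² + 144)] = [(s² + 144) - s·2s]/(s² + 144)² = (144 - s²)/(s² + 144)². So L{t·cos(12t)} = -F'(s) = (s² - 144)/(s² + 144)². Then L{4·t·cos(12t)} = 4·(s² - 144)/(s² + 144)²

Final answer: 4·(s² - 144)/(s² + 144)²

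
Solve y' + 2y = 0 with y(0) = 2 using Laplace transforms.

L{y'} + 2L{y} = 0. sY - 2 + 2Y = 0. Y(s+2) = 2. Y = 2/(s+2)

Final answer: y(t) = 2e^(-2t)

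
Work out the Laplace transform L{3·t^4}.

L{t^n} = n!/s^(n+1), so L{t^4} = 24/s^5. Then L{3·t^4} = 3·24/s^5 = 72/s^5

Final answer: 72/s^5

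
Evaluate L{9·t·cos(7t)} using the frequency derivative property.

L{cos(7t)} = s/(s² + 49). Derivative: d/ds[s/(s² + 49)] = [(s² + 49) - s·2s]/(s² + 49)² = (49 - s²)/(s² + 49)². So L{t·cos(7t)} = -F'(s) = (s² - 49)/(s² + 49)². Then L{9·t·cos(7t)} = 9·(s² - 49)/(s² + 49)²

Final answer: 9·(s² - 49)/(s² + 49)²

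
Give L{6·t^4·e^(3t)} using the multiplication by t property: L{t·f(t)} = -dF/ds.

Using L{t^n·e^(at)} = n!/(s-a)^(n+1), L{t^4·e^(3t)} = 24/(s-3)^5, so L{6·t^4·e^(3t)} = 6·24/(s-3)^5 = 144/(s-3)^5

Final answer: 144/(s-3)^5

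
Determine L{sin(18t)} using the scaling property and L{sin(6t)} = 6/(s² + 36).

Using L{f(at)} = (1/a)F(s/a) with a=3: L{sin(18t)} = (1/3) · 6/((s/3)² + 36) = (1/3) · 6·9/(s² + 324) = 18/(s² + 324)

Final answer: 18/(s² + 324)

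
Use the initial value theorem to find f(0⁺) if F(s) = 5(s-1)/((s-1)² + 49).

f(0⁺) = lim_{s→∞} sF(s) = lim_{s→∞} 5s(s-1)/((s-1)² + 49) = 5

Final answer: 5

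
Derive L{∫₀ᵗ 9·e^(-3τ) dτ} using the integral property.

L{∫₀ᵗ f(τ)dτ} = F(s)/s with F(s) = 9/(s+3), so L{∫₀ᵗ 9·e^(-3τ) dτ} = 9/(s(s+3))

Final answer: 9/(s(s+3))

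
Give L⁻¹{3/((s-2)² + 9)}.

Form: b/((s-a)² + b²) → e^(at)sin(bt). With a=2, b=3

Final answer: e^(2t)·sin(3t)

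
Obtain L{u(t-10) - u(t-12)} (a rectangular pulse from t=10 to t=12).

L{u(t-a)} = e^(-as)/s. L{u(t-10) - u(t-12)} = (e^(-10s) - e^(-12s))/s

Final answer: (e^(-10s) - e^(-12s))/s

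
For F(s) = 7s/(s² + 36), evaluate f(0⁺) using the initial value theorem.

f(0⁺) = lim_{s→∞} s·7s/(s² + 36) = lim_{s→∞} 7s²/(s² + 36) = 7

Final answer: 7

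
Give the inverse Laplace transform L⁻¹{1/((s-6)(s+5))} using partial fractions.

Decompose: A/(s-6) + B/(s+5). A = 1/11, B = -1/11. f(t) = (e^(6t) - e^(-5t))/11

Final answer: (e^(6t) - e^(-5t))/11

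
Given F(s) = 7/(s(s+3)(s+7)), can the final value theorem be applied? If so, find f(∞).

Poles of sF(s) = 7/((s+3)(s+7)) are at s = -3 and s = -7, both in the left half-plane. Theorem applies. f(∞) = lim_{s→0} sF(s) = 7/(3·7) = 1/3

Final answer: 1/3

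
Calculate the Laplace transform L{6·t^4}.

L{t^n} = n!/s^(n+1), so L{t^4} = 24/s^5. Then L{6·t^4} = 6·24/s^5 = 144/s^5

Final answer: 144/s^5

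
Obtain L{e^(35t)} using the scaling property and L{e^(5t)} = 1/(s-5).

Using L{f(at)} = (1/a)F(s/a) with a=7 and f(t) = e^(5t): L{e^(35t)} = (1/7) · 1/((s/7)-5) = (1/7) · 7/(s-35) = 1/(s-35)

Final answer: 1/(s-35)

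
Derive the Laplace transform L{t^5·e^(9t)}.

L{t^n·e^(at)} = n!/(s-a)^(n+1), so L{t^5·e^(9t)} = 120/(s-9)^6

Final answer: 120/(s-9)^6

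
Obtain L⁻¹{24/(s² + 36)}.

This is the form c·a/(s² + a²) with a = 6, c = 4. L⁻¹ = 4·sin(6t)

Final answer: 4·sin(6t)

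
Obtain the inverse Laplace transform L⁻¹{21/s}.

L⁻¹{c/s} = c, so L⁻¹{21/s} = 21

Final answer: 21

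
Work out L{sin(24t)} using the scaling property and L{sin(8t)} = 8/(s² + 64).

Using L{f(at)} = (1/a)F(s/a) with a=3: L{sin(24t)} = (1/3) · 8/((s/3)² + 64) = (1/3) · 8·9/(s² + 576) = 24/(s² + 576)

Final answer: 24/(s² + 576)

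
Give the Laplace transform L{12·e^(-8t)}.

L{e^(at)} = 1/(s-a), so L{e^(-8t)} = 1/(s+8). Then L{12·e^(-8t)} = 12/(s+8)

Final answer: 12/(s+8)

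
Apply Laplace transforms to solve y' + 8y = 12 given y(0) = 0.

sY + 8Y = 12/s. Y = 12/(s(s+8)). Partial fractions: Y = 3/2/s - 3/2/(s+8)

Final answer: y(t) = 3/2(1 - e^(-8t))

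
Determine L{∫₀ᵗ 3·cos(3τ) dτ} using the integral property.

L{∫₀ᵗ f(τ)dτ} = F(s)/s with F(s) = 3s/(s² + 9), so the result is (3s/(s² + 9))/s = 3/(s² + 9)

Final answer: 3/(s² + 9)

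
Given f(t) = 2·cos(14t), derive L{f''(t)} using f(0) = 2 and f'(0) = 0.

F(s) = 2s/(s² + 196). L{f''(t)} = s²F(s) - sf(0) - f'(0) = 2s³/(s² + 196) - 2s = (2s³ - 2s(s² + 196))/(s² + 196) = -392s/(s² + 196)

Final answer: -392s/(s² + 196)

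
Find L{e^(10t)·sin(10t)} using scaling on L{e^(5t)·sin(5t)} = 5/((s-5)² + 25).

Scaling with a=2: L{e^(10t)·sin(10t)} = (1/2) · 5/((s/2-5)² + 25). Simplifying: 10/((s-10)² + 100)

Final answer: 10/((s-10)² + 100)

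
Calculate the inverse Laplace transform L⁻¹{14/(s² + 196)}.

L⁻¹{14/(s² + 196)} = sin(14t)

Final answer: sin(14t)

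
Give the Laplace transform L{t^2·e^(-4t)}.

L{t^n·e^(at)} = n!/(s-a)^(n+1), so L{t^2·e^(-4t)} = 2/(s+4)^3

Final answer: 2/(s+4)^3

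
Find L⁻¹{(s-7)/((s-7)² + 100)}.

Using frequency shift: L⁻¹{(s-a)/((s-a)² + b²)} = e^(at)cos(bt). Here a=7, b=10

Final answer: e^(7t)·cos(10t)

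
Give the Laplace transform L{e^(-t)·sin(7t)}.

L{e^(at)·sin(ωt)} = ω/((s-a)² + ω²), so L{e^(-t)·sin(7t)} = 7/((s+1)² + 49)

Final answer: 7/((s+1)² + 49)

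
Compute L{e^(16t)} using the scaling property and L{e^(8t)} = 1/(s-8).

Using L{f(at)} = (1/a)F(s/a) with a=2 and f(t) = e^(8t): L{e^(16t)} = (1/2) · 1/((s/2)-8) = (1/2) · 2/(s-16) = 1/(s-16)

Final answer: 1/(s-16)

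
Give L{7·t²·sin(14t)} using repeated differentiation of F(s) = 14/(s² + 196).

F(s) = 14/(s² + 196). F'(s) = -28s/(s² + 196)². F''(s) = -28(196 - 3s²)/(s² + 196)³ = (84s² - 5488)/(s² + 196)³. So L{t²·sin(14t)} = (-1)² F''(s) = (84s² - 5488)/(s² + 196)³. Then L{7·t²·sin(14t)} = 7·(84s² - 5488)/(s² + 196)³ = (588s² - 38416)/(s² + 196)³

Final answer: (588s² - 38416)/(s² + 196)³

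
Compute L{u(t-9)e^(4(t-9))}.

u(t-a)f(t-a) with f(t)=e^(4t). L{e^(4t)} = 1/(s-4). By time shift: e^(-9s)/(s-4)

Final answer: e^(-9s)/(s-4)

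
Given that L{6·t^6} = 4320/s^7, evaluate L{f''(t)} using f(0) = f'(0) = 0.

L{f''(t)} = s²F(s) - sf(0) - f'(0) = s²·4320/s^7 - 0 - 0 = 4320/s^5

Final answer: 4320/s^5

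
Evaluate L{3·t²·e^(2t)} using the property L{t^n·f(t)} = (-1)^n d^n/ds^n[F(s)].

L{e^(2t)} = 1/(s-2). d/ds[1/(s-2)] = -1/(s-2)². d²/ds²[1/(s-2)] = 2/(s-2)³. So L{t²·e^(2t)} = (-1)² · 2/(s-2)³ = 2/(s-2)³. Then L{3·t²·e^(2t)} = 3·2/(s-2)³ = 6/(s-2)³

Final answer: 6/(s-2)³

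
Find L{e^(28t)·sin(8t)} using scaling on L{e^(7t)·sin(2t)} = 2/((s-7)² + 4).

Scaling with a=4: L{e^(28t)·sin(8t)} = (1/4) · 2/((s/4-7)² + 4). Simplifying: 8/((s-28)² + 64)

Final answer: 8/((s-28)² + 64)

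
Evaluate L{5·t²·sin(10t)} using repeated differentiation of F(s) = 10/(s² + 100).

F(s) = 10/(s² + 100). F'(s) = -20s/(s² + 100)². F''(s) = -20(100 - 3s²)/(s² + 100)³ = (60s² - 2000)/(s² + 100)³. So L{t²·sin(10t)} = (-1)² F''(s) = (60s² - 2000)/(s² + 100)³. Then L{5·t²·sin(10t)} = 5·(60s² - 2000)/(s² + 100)³ = (300s² - 10000)/(s² + 100)³

Final answer: (300s² - 10000)/(s² + 100)³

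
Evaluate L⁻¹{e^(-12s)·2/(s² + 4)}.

L⁻¹{2/(s² + 4)} = sin(2t). By the time shift theorem, L⁻¹{e^(-as)F(s)} = u(t-a)f(t-a) with a=12, so L⁻¹{e^(-12s)·2/(s² + 4)} = u(t-12)·sin(2(t-12))

Final answer: u(t-12)·sin(2(t-12))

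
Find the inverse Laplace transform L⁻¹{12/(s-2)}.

L⁻¹{1/(s-a)} = e^(at), so L⁻¹{1/(s-2)} = e^(2t), and L⁻¹{12/(s-2)} = 12·e^(2t)

Final answer: 12·e^(2t)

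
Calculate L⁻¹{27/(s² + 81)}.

This is the form c·a/(s² + a²) with a = 9, c = 3. L⁻¹ = 3·sin(9t)

Final answer: 3·sin(9t)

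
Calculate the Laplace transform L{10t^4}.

L{10t^4} = 10 · L{t^4} = 10 · 24/s^5 = 240/s^5

Final answer: 240/s^5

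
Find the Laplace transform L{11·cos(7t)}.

L{cos(ωt)} = s/(s² + ω²), so L{cos(7t)} = s/(s² + 49). Then L{11·cos(7t)} = 11·s/(s² + 49) = 11s/(s² + 49)

Final answer: 11s/(s² + 49)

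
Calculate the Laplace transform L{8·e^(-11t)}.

L{e^(at)} = 1/(s-a), so L{e^(-11t)} = 1/(s+11). Then L{8·e^(-11t)} = 8/(s+11)

Final answer: 8/(s+11)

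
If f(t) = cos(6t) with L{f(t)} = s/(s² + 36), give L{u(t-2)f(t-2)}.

Time shift theorem: L{u(t-a)f(t-a)} = e^(-as)F(s). Here a=2, F(s) = s/(s² + 36), so L{u(t-2)f(t-2)} = e^(-2s)·s/(s² + 36)

Final answer: e^(-2s)·s/(s² + 36)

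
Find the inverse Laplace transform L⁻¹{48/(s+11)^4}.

L⁻¹{n!/(s-a)^(n+1)} = t^n·e^(at) with n=3, a=-11. So L⁻¹{6/(s+11)^4} = t^3·e^(-11t), and L⁻¹{48/(s+11)^4} = (48/6)·t^3·e^(-11t) = 8·t^3·e^(-11t)

Final answer: 8·t^3·e^(-11t)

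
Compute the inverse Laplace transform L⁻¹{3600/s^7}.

L⁻¹{n!/s^(n+1)} = t^n with n=6. So L⁻¹{720/s^7} = t^6, and L⁻¹{3600/s^7} = (3600/720)·t^6 = 5·t^6

Final answer: 5·t^6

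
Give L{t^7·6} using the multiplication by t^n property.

L{6} = 6/s. d^1/ds^1[1/s] = -1/s². d^2/ds^2[1/s] = 2/s^3. d^3/ds^3[1/s] = -6/s^4. d^4/ds^4[1/s] = 24/s^5. d^5/ds^5[1/s] = -120/s^6. d^6/ds^6[1/s] = 720/s^7. d^7/ds^7[1/s] = -5040/s^8. So L{t^7} = (-1)^{7}·-5040/s^8 = 5040/s^8. Then L{t^7·6} = 6·5040/s^8 = 30240/s^8

Final answer: 30240/s^8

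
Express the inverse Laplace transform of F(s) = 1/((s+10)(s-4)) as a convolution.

1/((s+10)(s-4)) = (1/(s+10))·(1/(s-4)) = L{e^(-10t)}·L{e^(4t)}. So f(t) = e^(-10t)*e^(4t) = ∫₀ᵗ e^(-10τ)·e^(4(t-τ)) dτ

Final answer: ∫₀ᵗ e^(-10τ)·e^(4(t-τ)) dτ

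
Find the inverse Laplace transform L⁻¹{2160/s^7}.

L⁻¹{n!/s^(n+1)} = t^n with n=6. So L⁻¹{720/s^7} = t^6, and L⁻¹{2160/s^7} = (2160/720)·t^6 = 3·t^6

Final answer: 3·t^6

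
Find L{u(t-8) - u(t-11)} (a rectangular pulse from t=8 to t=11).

L{u(t-a)} = e^(-as)/s. L{u(t-8) - u(t-11)} = (e^(-8s) - e^(-11s))/s

Final answer: (e^(-8s) - e^(-11s))/s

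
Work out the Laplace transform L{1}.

L{1} = 1 · L{1} = 1/s

Final answer: 1/s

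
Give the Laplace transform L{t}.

L{t^n} = n!/s^(n+1), so L{t} = 1/s^2

Final answer: 1/s^2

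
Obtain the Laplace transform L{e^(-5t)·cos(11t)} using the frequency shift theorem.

Frequency shift: L{e^(at)f(t)} = F(s-a). L{e^(-5t)·cos(11t)} = (s+5)/((s+5)² + 121)

Final answer: (s+5)/((s+5)² + 121)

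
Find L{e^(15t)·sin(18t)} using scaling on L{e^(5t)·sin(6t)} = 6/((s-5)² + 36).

Scaling with a=3: L{e^(15t)·sin(18t)} = (1/3) · 6/((s/3-5)² + 36). Simplifying: 18/((s-15)² + 324)

Final answer: 18/((s-15)² + 324)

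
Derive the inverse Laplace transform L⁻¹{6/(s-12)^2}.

L⁻¹{n!/(s-a)^(n+1)} = t^n·e^(at) with n=1, a=12. So L⁻¹{1/(s-12)^2} = t·e^(12t), and L⁻¹{6/(s-12)^2} = (6/1)·t·e^(12t) = 6·t·e^(12t)

Final answer: 6·t·e^(12t)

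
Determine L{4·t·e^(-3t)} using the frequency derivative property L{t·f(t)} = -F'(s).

L{e^(-3t)} = 1/(s+3). By frequency derivative: L{t·e^(-3t)} = -d/ds[1/(s+3)] = -(-1)/(s+3)² = 1/(s+3)². Then L{4·t·e^(-3t)} = 4·1/(s+3)² = 4/(s+3)²

Final answer: 4/(s+3)²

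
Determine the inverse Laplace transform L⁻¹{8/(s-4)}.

L⁻¹{1/(s-a)} = e^(at), so L⁻¹{1/(s-4)} = e^(4t), and L⁻¹{8/(s-4)} = 8·e^(4t)

Final answer: 8·e^(4t)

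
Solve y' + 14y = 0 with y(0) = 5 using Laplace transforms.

L{y'} + 14L{y} = 0. sY - 5 + 14Y = 0. Y(s+14) = 5. Y = 5/(s+14)

Final answer: y(t) = 5e^(-14t)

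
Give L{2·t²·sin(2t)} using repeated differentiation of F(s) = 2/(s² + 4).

F(s) = 2/(s² + 4). F'(s) = -4s/(s² + 4)². F''(s) = -4(4 - 3s²)/(s² + 4)³ = (12s² - 16)/(s² + 4)³. So L{t²·sin(2t)} = (-1)² F''(s) = (12s² - 16)/(s² + 4)³. Then L{2·t²·sin(2t)} = 2·(12s² - 16)/(s² + 4)³ = (24s² - 32)/(s² + 4)³

Final answer: (24s² - 32)/(s² + 4)³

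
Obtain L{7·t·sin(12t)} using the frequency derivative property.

L{sin(12t)} = 12/(s² + 144). By L{t·f(t)} = -F'(s): -d/ds[12/(s² + 144)] = -(12)·(-2s)/(s² + 144)² = 24s/(s² + 144)². Then L{7·t·sin(12t)} = 7·24s/(s² + 144)² = 168s/(s² + 144)²

Final answer: 168s/(s² + 144)²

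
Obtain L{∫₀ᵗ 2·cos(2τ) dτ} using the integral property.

L{∫₀ᵗ f(τ)dτ} = F(s)/s with F(s) = 2s/(s² + 4), so the result is (2s/(s² + 4))/s = 2/(s² + 4)

Final answer: 2/(s² + 4)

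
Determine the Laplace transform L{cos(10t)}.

L{cos(ωt)} = s/(s² + ω²), so L{cos(10t)} = s/(s² + 100)

Final answer: s/(s² + 100)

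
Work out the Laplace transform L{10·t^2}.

L{t^n} = n!/s^(n+1), so L{t^2} = 2/s^3. Then L{10·t^2} = 10·2/s^3 = 20/s^3

Final answer: 20/s^3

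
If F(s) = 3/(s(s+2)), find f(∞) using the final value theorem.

f(∞) = lim_{s→0} s·3/(s(s+2)) = lim_{s→0} 3/(s+2) = 3/2 = 3/2

Final answer: 3/2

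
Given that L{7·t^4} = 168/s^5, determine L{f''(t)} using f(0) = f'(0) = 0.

L{f''(t)} = s²F(s) - sf(0) - f'(0) = s²·168/s^5 - 0 - 0 = 168/s^3

Final answer: 168/s^3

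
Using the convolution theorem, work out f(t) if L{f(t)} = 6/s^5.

6/s^5 = (6/s)·(1/s^4) = L{6}·L{t^3/6}. By convolution, f(t) = 6*t^3/6 = ∫₀ᵗ 6·τ^3/6 dτ = 6·t^4/24

Final answer: 6·t^4/24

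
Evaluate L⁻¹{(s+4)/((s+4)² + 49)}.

Using frequency shift: L⁻¹{(s-a)/((s-a)² + b²)} = e^(at)cos(bt). Here a=-4, b=7

Final answer: e^(-4t)·cos(7t)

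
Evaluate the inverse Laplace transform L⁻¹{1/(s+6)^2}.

L⁻¹{n!/(s-a)^(n+1)} = t^n·e^(at), so L⁻¹{1/(s+6)^2} = t·e^(-6t)

Final answer: t·e^(-6t)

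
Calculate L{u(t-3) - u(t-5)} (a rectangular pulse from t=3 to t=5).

L{u(t-a)} = e^(-as)/s. L{u(t-3) - u(t-5)} = (e^(-3s) - e^(-5s))/s

Final answer: (e^(-3s) - e^(-5s))/s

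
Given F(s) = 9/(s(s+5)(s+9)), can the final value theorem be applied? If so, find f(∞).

Poles of sF(s) = 9/((s+5)(s+9)) are at s = -5 and s = -9, both in the left half-plane. Theorem applies. f(∞) = lim_{s→0} sF(s) = 9/(5·9) = 1/5

Final answer: 1/5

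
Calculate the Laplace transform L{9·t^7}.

L{t^n} = n!/s^(n+1), so L{t^7} = 5040/s^8. Then L{9·t^7} = 9·5040/s^8 = 45360/s^8

Final answer: 45360/s^8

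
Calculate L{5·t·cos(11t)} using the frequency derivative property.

L{cos(11t)} = s/(s² + 121). Derivative: d/ds[s/(s² + 121)] = [(s² + 121) - s·2s]/(s² + 121)² = (121 - s²)/(s² + 121)². So L{t·cos(11t)} = -F'(s) = (s² - 121)/(s² + 121)². Then L{5·t·cos(11t)} = 5·(s² - 121)/(s² + 121)²

Final answer: 5·(s² - 121)/(s² + 121)²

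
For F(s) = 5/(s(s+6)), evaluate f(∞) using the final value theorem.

f(∞) = lim_{s→0} s·5/(s(s+6)) = lim_{s→0} 5/(s+6) = 5/6 = 5/6

Final answer: 5/6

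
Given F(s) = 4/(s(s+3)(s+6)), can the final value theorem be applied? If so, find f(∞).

Poles of sF(s) = 4/((s+3)(s+6)) are at s = -3 and s = -6, both in the left half-plane. Theorem applies. f(∞) = lim_{s→0} sF(s) = 4/(3·6) = 2/9

Final answer: 2/9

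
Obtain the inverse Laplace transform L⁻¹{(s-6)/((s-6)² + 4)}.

Using frequency shift, L⁻¹{(s-6)/((s-6)² + 4)} = e^(6t)·cos(2t)

Final answer: e^(6t)·cos(2t)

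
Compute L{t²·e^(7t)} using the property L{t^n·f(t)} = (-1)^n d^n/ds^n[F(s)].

L{e^(7t)} = 1/(s-7). d/ds[1/(s-7)] = -1/(s-7)². d²/ds²[1/(s-7)] = 2/(s-7)³. So L{t²·e^(7t)} = (-1)² · 2/(s-7)³ = 2/(s-7)³

Final answer: 2/(s-7)³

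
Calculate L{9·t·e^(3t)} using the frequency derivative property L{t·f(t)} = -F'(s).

L{e^(3t)} = 1/(s-3). By frequency derivative: L{t·e^(3t)} = -d/ds[1/(s-3)] = -(-1)/(s-3)² = 1/(s-3)². Then L{9·t·e^(3t)} = 9·1/(s-3)² = 9/(s-3)²

Final answer: 9/(s-3)²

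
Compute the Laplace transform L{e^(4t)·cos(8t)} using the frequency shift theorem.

Frequency shift: L{e^(at)f(t)} = F(s-a). L{e^(4t)·cos(8t)} = (s-4)/((s-4)² + 64)

Final answer: (s-4)/((s-4)² + 64)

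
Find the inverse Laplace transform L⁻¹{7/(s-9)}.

L⁻¹{1/(s-a)} = e^(at), so L⁻¹{1/(s-9)} = e^(9t), and L⁻¹{7/(s-9)} = 7·e^(9t)

Final answer: 7·e^(9t)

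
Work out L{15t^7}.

L{t^n} = n!/s^(n+1). So L{15t^7} = 15·7!/s^8 = 75600/s^8

Final answer: 75600/s^8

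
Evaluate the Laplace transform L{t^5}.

L{t^n} = n!/s^(n+1), so L{t^5} = 120/s^6

Final answer: 120/s^6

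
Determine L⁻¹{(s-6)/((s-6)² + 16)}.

Using frequency shift: L⁻¹{(s-a)/((s-a)² + b²)} = e^(at)cos(bt). Here a=6, b=4

Final answer: e^(6t)·cos(4t)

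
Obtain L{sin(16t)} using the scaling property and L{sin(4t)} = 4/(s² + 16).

Using L{f(at)} = (1/a)F(s/a) with a=4: L{sin(16t)} = (1/4) · 4/((s/4)² + 16) = (1/4) · 4·16/(s² + 256) = 16/(s² + 256)

Final answer: 16/(s² + 256)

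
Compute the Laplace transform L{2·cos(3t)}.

L{cos(ωt)} = s/(s² + ω²), so L{cos(3t)} = s/(s² + 9). Then L{2·cos(3t)} = 2·s/(s² + 9) = 2s/(s² + 9)

Final answer: 2s/(s² + 9)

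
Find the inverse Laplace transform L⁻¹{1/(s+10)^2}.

L⁻¹{n!/(s-a)^(n+1)} = t^n·e^(at), so L⁻¹{1/(s+10)^2} = t·e^(-10t)

Final answer: t·e^(-10t)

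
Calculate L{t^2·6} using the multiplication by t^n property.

L{6} = 6/s. d^1/ds^1[1/s] = -1/s². d^2/ds^2[1/s] = 2/s^3. So L{t^2} = (-1)^{2}·2/s^3 = 2/s^3. Then L{t^2·6} = 6·2/s^3 = 12/s^3

Final answer: 12/s^3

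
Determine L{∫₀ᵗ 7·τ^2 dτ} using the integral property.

L{∫₀ᵗ f(τ)dτ} = F(s)/s with f(t) = 7t^2. F(s) = 14/s^3, so L{∫₀ᵗ 7·τ^2 dτ} = (14/s^3)/s = 14/s^4. (Check: ∫₀ᵗ 7·τ^2 dτ = 7t^3/3.)

Final answer: 14/s^4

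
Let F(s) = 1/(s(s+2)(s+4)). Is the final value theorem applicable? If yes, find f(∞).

Poles of sF(s) = 1/((s+2)(s+4)) are at s = -2 and s = -4, both in the left half-plane. Theorem applies. f(∞) = lim_{s→0} sF(s) = 1/(2·4) = 1/8

Final answer: 1/8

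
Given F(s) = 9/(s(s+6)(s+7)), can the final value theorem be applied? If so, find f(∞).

Poles of sF(s) = 9/((s+6)(s+7)) are at s = -6 and s = -7, both in the left half-plane. Theorem applies. f(∞) = lim_{s→0} sF(s) = 9/(6·7) = 3/14

Final answer: 3/14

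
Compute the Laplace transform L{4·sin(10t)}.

L{sin(ωt)} = ω/(s² + ω²), so L{sin(10t)} = 10/(s² + 100). Then L{4·sin(10t)} = 4·10/(s² + 100) = 40/(s² + 100)

Final answer: 40/(s² + 100)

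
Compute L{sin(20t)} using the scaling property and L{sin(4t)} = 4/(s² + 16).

Using L{f(at)} = (1/a)F(s/a) with a=5: L{sin(20t)} = (1/5) · 4/((s/5)² + 16) = (1/5) · 4·25/(s² + 400) = 20/(s² + 400)

Final answer: 20/(s² + 400)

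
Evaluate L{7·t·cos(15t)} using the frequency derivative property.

L{cos(15t)} = s/(s² + 225). Derivative: d/ds[s/(s² + 225)] = [(s² + 225) - s·2s]/(s² + 225)² = (225 - s²)/(s² + 225)². So L{t·cos(15t)} = -F'(s) = (s² - 225)/(s² + 225)². Then L{7·t·cos(15t)} = 7·(s² - 225)/(s² + 225)²

Final answer: 7·(s² - 225)/(s² + 225)²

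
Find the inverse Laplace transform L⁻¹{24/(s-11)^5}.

L⁻¹{n!/(s-a)^(n+1)} = t^n·e^(at) with n=4, a=11. So L⁻¹{24/(s-11)^5} = t^4·e^(11t)

Final answer: t^4·e^(11t)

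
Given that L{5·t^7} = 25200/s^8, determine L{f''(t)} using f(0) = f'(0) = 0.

L{f''(t)} = s²F(s) - sf(0) - f'(0) = s²·25200/s^8 - 0 - 0 = 25200/s^6

Final answer: 25200/s^6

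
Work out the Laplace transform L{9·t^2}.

L{t^n} = n!/s^(n+1), so L{t^2} = 2/s^3. Then L{9·t^2} = 9·2/s^3 = 18/s^3

Final answer: 18/s^3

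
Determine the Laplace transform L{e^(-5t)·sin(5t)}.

L{e^(at)·sin(ωt)} = ω/((s-a)² + ω²), so L{e^(-5t)·sin(5t)} = 5/((s+5)² + 25)

Final answer: 5/((s+5)² + 25)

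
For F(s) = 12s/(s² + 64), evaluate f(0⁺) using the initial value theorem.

f(0⁺) = lim_{s→∞} s·12s/(s² + 64) = lim_{s→∞} 12s²/(s² + 64) = 12

Final answer: 12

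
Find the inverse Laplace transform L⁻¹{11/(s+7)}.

L⁻¹{1/(s-a)} = e^(at), so L⁻¹{1/(s+7)} = e^(-7t), and L⁻¹{11/(s+7)} = 11·e^(-7t)

Final answer: 11·e^(-7t)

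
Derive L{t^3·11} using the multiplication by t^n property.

L{11} = 11/s. d^1/ds^1[1/s] = -1/s². d^2/ds^2[1/s] = 2/s^3. d^3/ds^3[1/s] = -6/s^4. So L{t^3} = (-1)^{3}·-6/s^4 = 6/s^4. Then L{t^3·11} = 11·6/s^4 = 66/s^4

Final answer: 66/s^4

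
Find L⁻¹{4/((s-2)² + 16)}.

Form: b/((s-a)² + b²) → e^(at)sin(bt). With a=2, b=4

Final answer: e^(2t)·sin(4t)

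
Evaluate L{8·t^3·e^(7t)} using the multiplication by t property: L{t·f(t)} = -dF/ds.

Using L{t^n·e^(at)} = n!/(s-a)^(n+1), L{t^3·e^(7t)} = 6/(s-7)^4, so L{8·t^3·e^(7t)} = 8·6/(s-7)^4 = 48/(s-7)^4

Final answer: 48/(s-7)^4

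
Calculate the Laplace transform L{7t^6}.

L{7t^6} = 7 · L{t^6} = 7 · 720/s^7 = 5040/s^7

Final answer: 5040/s^7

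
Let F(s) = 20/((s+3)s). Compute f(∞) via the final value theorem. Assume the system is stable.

f(∞) = lim_{s→0} sF(s) = lim_{s→0} 20/(s+3) = 20/3

Final answer: 20/3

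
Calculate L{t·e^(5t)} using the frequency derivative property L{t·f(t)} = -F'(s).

L{e^(5t)} = 1/(s-5). By frequency derivative: L{t·e^(5t)} = -d/ds[1/(s-5)] = -(-1)/(s-5)² = 1/(s-5)²

Final answer: 1/(s-5)²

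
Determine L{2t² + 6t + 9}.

L{2t² + 6t + 9} = 2·2/s³ + 6/s² + 9/s = 4/s³ + 6/s² + 9/s

Final answer: 4/s³ + 6/s² + 9/s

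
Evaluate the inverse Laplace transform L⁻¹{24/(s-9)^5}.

L⁻¹{n!/(s-a)^(n+1)} = t^n·e^(at) with n=4, a=9. So L⁻¹{24/(s-9)^5} = t^4·e^(9t)

Final answer: t^4·e^(9t)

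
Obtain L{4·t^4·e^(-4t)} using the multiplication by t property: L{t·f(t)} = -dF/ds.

Using L{t^n·e^(at)} = n!/(s-a)^(n+1), L{t^4·e^(-4t)} = 24/(s+4)^5, so L{4·t^4·e^(-4t)} = 4·24/(s+4)^5 = 96/(s+4)^5

Final answer: 96/(s+4)^5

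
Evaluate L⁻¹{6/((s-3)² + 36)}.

Form: b/((s-a)² + b²) → e^(at)sin(bt). With a=3, b=6

Final answer: e^(3t)·sin(6t)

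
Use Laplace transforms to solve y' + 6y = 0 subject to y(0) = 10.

L{y'} + 6L{y} = 0. sY - 10 + 6Y = 0. Y(s+6) = 10. Y = 10/(s+6)

Final answer: y(t) = 10e^(-6t)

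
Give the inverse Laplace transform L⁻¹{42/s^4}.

L⁻¹{n!/s^(n+1)} = t^n with n=3. So L⁻¹{6/s^4} = t^3, and L⁻¹{42/s^4} = (42/6)·t^3 = 7·t^3

Final answer: 7·t^3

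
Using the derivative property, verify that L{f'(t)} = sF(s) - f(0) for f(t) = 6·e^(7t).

f'(t) = 42e^(7t). Direct: L{f'(t)} = 42/(s-7). Property: s·6/(s-7) - 6 = (6s - 6(s-7))/(s-7) = 42/(s-7). ✓

Final answer: 42/(s-7)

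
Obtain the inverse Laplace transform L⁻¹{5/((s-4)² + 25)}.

Using frequency shift, L⁻¹{5/((s-4)² + 25)} = e^(4t)·sin(5t)

Final answer: e^(4t)·sin(5t)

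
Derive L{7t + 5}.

L{7t + 5} = 7·L{t} + 5·L{1} = 7/s² + 5/s

Final answer: 7/s² + 5/s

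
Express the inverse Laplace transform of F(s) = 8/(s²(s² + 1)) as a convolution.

8/(s²(s² + 1)) = (1/s²)·(8/(s² + 1)) = L{t}·L{8·sin(t)}. So f(t) = t*(8·sin(t)) = ∫₀ᵗ 8τ·sin((t-τ)) dτ

Final answer: ∫₀ᵗ 8τ·sin((t-τ)) dτ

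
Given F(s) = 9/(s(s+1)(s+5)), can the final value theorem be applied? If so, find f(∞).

Poles of sF(s) = 9/((s+1)(s+5)) are at s = -1 and s = -5, both in the left half-plane. Theorem applies. f(∞) = lim_{s→0} sF(s) = 9/(1·5) = 9/5

Final answer: 9/5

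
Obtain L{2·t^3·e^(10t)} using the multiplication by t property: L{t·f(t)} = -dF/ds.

Using L{t^n·e^(at)} = n!/(s-a)^(n+1), L{t^3·e^(10t)} = 6/(s-10)^4, so L{2·t^3·e^(10t)} = 2·6/(s-10)^4 = 12/(s-10)^4

Final answer: 12/(s-10)^4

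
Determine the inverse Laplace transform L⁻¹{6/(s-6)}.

L⁻¹{1/(s-a)} = e^(at), so L⁻¹{1/(s-6)} = e^(6t), and L⁻¹{6/(s-6)} = 6·e^(6t)

Final answer: 6·e^(6t)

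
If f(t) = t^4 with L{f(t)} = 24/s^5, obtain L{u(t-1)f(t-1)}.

Time shift theorem: L{u(t-a)f(t-a)} = e^(-as)F(s). Here a=1, F(s) = 24/s^5, so L{u(t-1)f(t-1)} = e^(-s)·24/s^5

Final answer: e^(-s)·24/s^5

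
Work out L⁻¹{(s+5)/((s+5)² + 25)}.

Using frequency shift: L⁻¹{(s-a)/((s-a)² + b²)} = e^(at)cos(bt). Here a=-5, b=5

Final answer: e^(-5t)·cos(5t)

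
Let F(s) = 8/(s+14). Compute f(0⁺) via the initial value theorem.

f(0⁺) = lim_{s→∞} s·8/(s+14) = lim_{s→∞} 8s/(s+14) = 8

Final answer: 8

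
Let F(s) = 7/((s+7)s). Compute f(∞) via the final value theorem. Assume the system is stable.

f(∞) = lim_{s→0} sF(s) = lim_{s→0} 7/(s+7) = 1

Final answer: 1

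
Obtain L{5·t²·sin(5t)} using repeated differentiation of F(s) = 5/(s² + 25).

F(s) = 5/(s² + 25). F'(s) = -10s/(s² + 25)². F''(s) = -10(25 - 3s²)/(s² + 25)³ = (30s² - 250)/(s² + 25)³. So L{t²·sin(5t)} = (-1)² F''(s) = (30s² - 250)/(s² + 25)³. Then L{5·t²·sin(5t)} = 5·(30s² - 250)/(s² + 25)³ = (150s² - 1250)/(s² + 25)³

Final answer: (150s² - 1250)/(s² + 25)³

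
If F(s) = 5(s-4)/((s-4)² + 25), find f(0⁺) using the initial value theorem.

f(0⁺) = lim_{s→∞} sF(s) = lim_{s→∞} 5s(s-4)/((s-4)² + 25) = 5

Final answer: 5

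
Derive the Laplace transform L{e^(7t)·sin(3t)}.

L{e^(at)·sin(ωt)} = ω/((s-a)² + ω²), so L{e^(7t)·sin(3t)} = 3/((s-7)² + 9)

Final answer: 3/((s-7)² + 9)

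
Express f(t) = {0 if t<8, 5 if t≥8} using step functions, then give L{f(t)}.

f(t) = 5·u(t-8). L{u(t-8)} = e^(-8s)/s, so L{f(t)} = 5·e^(-8s)/s

Final answer: 5·e^(-8s)/s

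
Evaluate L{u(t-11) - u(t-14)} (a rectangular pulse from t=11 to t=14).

L{u(t-a)} = e^(-as)/s. L{u(t-11) - u(t-14)} = (e^(-11s) - e^(-14s))/s

Final answer: (e^(-11s) - e^(-14s))/s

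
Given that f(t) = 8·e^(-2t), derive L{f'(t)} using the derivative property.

f(0) = 8, F(s) = 8/(s+2). L{f'(t)} = s·F(s) - f(0) = 8s/(s+2) - 8 = (8s - 8(s+2))/(s+2) = -16/(s+2)

Final answer: -16/(s+2)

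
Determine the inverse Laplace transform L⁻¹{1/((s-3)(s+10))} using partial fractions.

Decompose: A/(s-3) + B/(s+10). A = 1/13, B = -1/13. f(t) = (e^(3t) - e^(-10t))/13

Final answer: (e^(3t) - e^(-10t))/13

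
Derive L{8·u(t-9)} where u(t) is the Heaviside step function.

L{u(t-a)} = e^(-as)/s. Here a=9, so L{u(t-9)} = e^(-9s)/s, and L{8·u(t-9)} = 8·e^(-9s)/s

Final answer: 8·e^(-9s)/s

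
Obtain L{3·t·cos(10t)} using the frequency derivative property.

L{cos(10t)} = s/(s² + 100). Derivative: d/ds[s/(s² + 100)] = [(s² + 100) - s·2s]/(s² + 100)² = (100 - s²)/(s² + 100)². So L{t·cos(10t)} = -F'(s) = (s² - 100)/(s² + 100)². Then L{3·t·cos(10t)} = 3·(s² - 100)/(s² + 100)²

Final answer: 3·(s² - 100)/(s² + 100)²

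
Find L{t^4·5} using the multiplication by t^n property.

L{5} = 5/s. d^1/ds^1[1/s] = -1/s². d^2/ds^2[1/s] = 2/s^3. d^3/ds^3[1/s] = -6/s^4. d^4/ds^4[1/s] = 24/s^5. So L{t^4} = (-1)^{4}·24/s^5 = 24/s^5. Then L{t^4·5} = 5·24/s^5 = 120/s^5

Final answer: 120/s^5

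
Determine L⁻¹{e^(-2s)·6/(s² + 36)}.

L⁻¹{6/(s² + 36)} = sin(6t). By the time shift theorem, L⁻¹{e^(-as)F(s)} = u(t-a)f(t-a) with a=2, so L⁻¹{e^(-2s)·6/(s² + 36)} = u(t-2)·sin(6(t-2))

Final answer: u(t-2)·sin(6(t-2))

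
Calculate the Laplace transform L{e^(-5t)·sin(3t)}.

L{e^(at)·sin(ωt)} = ω/((s-a)² + ω²), so L{e^(-5t)·sin(3t)} = 3/((s+5)² + 9)

Final answer: 3/((s+5)² + 9)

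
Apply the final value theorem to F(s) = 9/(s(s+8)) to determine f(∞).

f(∞) = lim_{s→0} s·9/(s(s+8)) = lim_{s→0} 9/(s+8) = 9/8 = 9/8

Final answer: 9/8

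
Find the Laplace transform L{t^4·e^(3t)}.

L{t^n·e^(at)} = n!/(s-a)^(n+1), so L{t^4·e^(3t)} = 24/(s-3)^5

Final answer: 24/(s-3)^5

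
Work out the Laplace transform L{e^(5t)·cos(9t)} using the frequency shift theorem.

Frequency shift: L{e^(at)f(t)} = F(s-a). L{e^(5t)·cos(9t)} = (s-5)/((s-5)² + 81)

Final answer: (s-5)/((s-5)² + 81)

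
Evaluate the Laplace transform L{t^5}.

L{t^n} = n!/s^(n+1), so L{t^5} = 120/s^6

Final answer: 120/s^6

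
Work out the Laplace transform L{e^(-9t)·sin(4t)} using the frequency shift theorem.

Frequency shift: L{e^(at)f(t)} = F(s-a). L{e^(-9t)·sin(4t)} = 4/((s+9)² + 16)

Final answer: 4/((s+9)² + 16)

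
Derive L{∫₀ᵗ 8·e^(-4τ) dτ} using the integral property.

L{∫₀ᵗ f(τ)dτ} = F(s)/s with F(s) = 8/(s+4), so L{∫₀ᵗ 8·e^(-4τ) dτ} = 8/(s(s+4))

Final answer: 8/(s(s+4))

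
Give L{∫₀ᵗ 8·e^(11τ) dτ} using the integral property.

L{∫₀ᵗ f(τ)dτ} = F(s)/s with F(s) = 8/(s-11), so L{∫₀ᵗ 8·e^(11τ) dτ} = 8/(s(s-11))

Final answer: 8/(s(s-11))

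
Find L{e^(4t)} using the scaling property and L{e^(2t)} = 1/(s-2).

Using L{f(at)} = (1/a)F(s/a) with a=2 and f(t) = e^(2t): L{e^(4t)} = (1/2) · 1/((s/2)-2) = (1/2) · 2/(s-4) = 1/(s-4)

Final answer: 1/(s-4)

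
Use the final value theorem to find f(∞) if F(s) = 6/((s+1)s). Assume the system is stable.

f(∞) = lim_{s→0} sF(s) = lim_{s→0} 6/(s+1) = 6

Final answer: 6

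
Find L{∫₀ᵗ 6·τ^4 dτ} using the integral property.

L{∫₀ᵗ f(τ)dτ} = F(s)/s with f(t) = 6t^4. F(s) = 144/s^5, so L{∫₀ᵗ 6·τ^4 dτ} = (144/s^5)/s = 144/s^6. (Check: ∫₀ᵗ 6·τ^4 dτ = 6t^5/5.)

Final answer: 144/s^6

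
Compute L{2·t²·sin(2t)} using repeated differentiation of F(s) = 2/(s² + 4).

F(s) = 2/(s² + 4). F'(s) = -4s/(s² + 4)². F''(s) = -4(4 - 3s²)/(s² + 4)³ = (12s² - 16)/(s² + 4)³. So L{t²·sin(2t)} = (-1)² F''(s) = (12s² - 16)/(s² + 4)³. Then L{2·t²·sin(2t)} = 2·(12s² - 16)/(s² + 4)³ = (24s² - 32)/(s² + 4)³

Final answer: (24s² - 32)/(s² + 4)³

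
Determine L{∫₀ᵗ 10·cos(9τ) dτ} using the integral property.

L{∫₀ᵗ f(τ)dτ} = F(s)/s with F(s) = 10s/(s² + 81), so the result is (10s/(s² + 81))/s = 10/(s² + 81)

Final answer: 10/(s² + 81)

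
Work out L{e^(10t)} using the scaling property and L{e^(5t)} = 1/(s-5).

Using L{f(at)} = (1/a)F(s/a) with a=2 and f(t) = e^(5t): L{e^(10t)} = (1/2) · 1/((s/2)-5) = (1/2) · 2/(s-10) = 1/(s-10)

Final answer: 1/(s-10)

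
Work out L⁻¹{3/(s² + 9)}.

This is the form c·a/(s² + a²) with a = 3. L⁻¹ = sin(3t)

Final answer: sin(3t)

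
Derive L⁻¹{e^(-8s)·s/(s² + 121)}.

L⁻¹{s/(s² + 121)} = cos(11t). By the time shift theorem, L⁻¹{e^(-as)F(s)} = u(t-a)f(t-a) with a=8, so L⁻¹{e^(-8s)·s/(s² + 121)} = u(t-8)·cos(11(t-8))

Final answer: u(t-8)·cos(11(t-8))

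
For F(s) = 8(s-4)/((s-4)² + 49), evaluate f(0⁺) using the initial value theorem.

f(0⁺) = lim_{s→∞} sF(s) = lim_{s→∞} 8s(s-4)/((s-4)² + 49) = 8

Final answer: 8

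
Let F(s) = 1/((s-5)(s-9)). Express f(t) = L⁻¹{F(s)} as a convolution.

1/((s-5)(s-9)) = (1/(s-5))·(1/(s-9)) = L{e^(5t)}·L{e^(9t)}. So f(t) = e^(5t)*e^(9t) = ∫₀ᵗ e^(5τ)·e^(9(t-τ)) dτ

Final answer: ∫₀ᵗ e^(5τ)·e^(9(t-τ)) dτ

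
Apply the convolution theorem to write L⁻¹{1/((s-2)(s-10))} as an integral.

1/((s-2)(s-10)) = (1/(s-2))·(1/(s-10)) = L{e^(2t)}·L{e^(10t)}. So f(t) = e^(2t)*e^(10t) = ∫₀ᵗ e^(2τ)·e^(10(t-τ)) dτ

Final answer: ∫₀ᵗ e^(2τ)·e^(10(t-τ)) dτ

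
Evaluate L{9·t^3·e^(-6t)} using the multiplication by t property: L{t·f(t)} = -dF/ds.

Using L{t^n·e^(at)} = n!/(s-a)^(n+1), L{t^3·e^(-6t)} = 6/(s+6)^4, so L{9·t^3·e^(-6t)} = 9·6/(s+6)^4 = 54/(s+6)^4

Final answer: 54/(s+6)^4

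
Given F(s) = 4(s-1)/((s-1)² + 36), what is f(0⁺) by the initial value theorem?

f(0⁺) = lim_{s→∞} sF(s) = lim_{s→∞} 4s(s-1)/((s-1)² + 36) = 4

Final answer: 4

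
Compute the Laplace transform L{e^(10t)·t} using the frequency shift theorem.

L{e^(at)·t^n} = n!/(s-a)^(n+1), so L{e^(10t)·t} = 1/(s-10)^2

Final answer: 1/(s-10)^2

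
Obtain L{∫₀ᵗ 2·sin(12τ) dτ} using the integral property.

L{∫₀ᵗ f(τ)dτ} = F(s)/s with F(s) = 24/(s² + 144), so the result is (24/(s² + 144))/s = 24/(s(s² + 144))

Final answer: 24/(s(s² + 144))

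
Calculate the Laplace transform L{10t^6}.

L{10t^6} = 10 · L{t^6} = 10 · 720/s^7 = 7200/s^7

Final answer: 7200/s^7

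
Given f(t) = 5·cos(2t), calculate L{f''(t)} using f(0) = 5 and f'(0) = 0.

F(s) = 5s/(s² + 4). L{f''(t)} = s²F(s) - sf(0) - f'(0) = 5s³/(s² + 4) - 5s = (5s³ - 5s(s² + 4))/(s² + 4) = -20s/(s² + 4)

Final answer: -20s/(s² + 4)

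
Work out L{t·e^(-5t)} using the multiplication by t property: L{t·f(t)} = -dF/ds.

Using L{t^n·e^(at)} = n!/(s-a)^(n+1), L{t·e^(-5t)} = 1/(s+5)^2

Final answer: 1/(s+5)^2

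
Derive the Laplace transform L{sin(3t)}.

L{sin(ωt)} = ω/(s² + ω²), so L{sin(3t)} = 3/(s² + 9)

Final answer: 3/(s² + 9)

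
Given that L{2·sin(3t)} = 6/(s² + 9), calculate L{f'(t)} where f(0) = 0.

L{f'(t)} = s·F(s) - f(0) = s·6/(s² + 9) - 0 = 6s/(s² + 9)

Final answer: 6s/(s² + 9)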